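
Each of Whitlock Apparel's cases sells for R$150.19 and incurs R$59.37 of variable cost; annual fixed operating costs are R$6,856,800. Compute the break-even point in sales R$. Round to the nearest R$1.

Contribution margin per unit = R$150.19 − R$59.37 = R$90.82, a CM ratio of R$90.82 ÷ R$150.19 = 0.6047.
Break-even sales = FC ÷ CM ratio = R$6,856,800 × R$150.19 / R$90.82 = R$11,339,163.

R$11,339,163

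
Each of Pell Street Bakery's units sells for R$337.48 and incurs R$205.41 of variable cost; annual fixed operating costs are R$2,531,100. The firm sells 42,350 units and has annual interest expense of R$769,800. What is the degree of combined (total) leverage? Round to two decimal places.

2.44

Total contribution margin = 42,350 × R$132.07 = R$5,593,164.50.
Subtracting fixed costs: EBIT = R$5,593,164.50 − R$2,531,100 = R$3,062,064.50. Interest = R$769,800.00.
DOL = R$5,593,164.50 ÷ R$3,062,064.50 = 1.8266; DFL = R$3,062,064.50 ÷ R$2,292,264.50 = 1.3358.
Combined leverage = 1.8266 × 1.3358 = 2.4400.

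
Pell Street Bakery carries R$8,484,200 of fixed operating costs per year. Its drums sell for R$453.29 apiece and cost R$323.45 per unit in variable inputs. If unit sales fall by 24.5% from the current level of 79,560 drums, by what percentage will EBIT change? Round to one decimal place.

Total contribution margin = 79,560 × R$129.84 = R$10,330,070.40.
EBIT = R$10,330,070.40 − R$8,484,200 = R$1,845,870.40.
Degree of operating leverage = R$10,330,070.40 / R$1,845,870.40 = 5.5963.
Operating income changes by 5.5963 × -24.5% = -137.1%.

-137.1%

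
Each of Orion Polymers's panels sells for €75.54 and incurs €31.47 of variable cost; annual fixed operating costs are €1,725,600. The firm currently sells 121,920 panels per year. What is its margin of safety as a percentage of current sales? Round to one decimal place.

67.9%

Each unit contributes €75.54 − €31.47 = €44.07. Break-even units = €1,725,600 ÷ €44.07 = 39,155.89; break-even revenue = 39,155.89 × €75.54 = €2,957,835.81.
Current sales = 121,920 × €75.54 = €9,209,836.80.
Margin of safety = (€9,209,836.80 − €2,957,835.81) ÷ €9,209,836.80 = 67.9%.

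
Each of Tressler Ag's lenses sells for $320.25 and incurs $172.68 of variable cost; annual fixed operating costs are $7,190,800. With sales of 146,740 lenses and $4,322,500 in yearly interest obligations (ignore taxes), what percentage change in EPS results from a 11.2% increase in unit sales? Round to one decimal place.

+23.9%

At 146,740 units, contribution = 146,740 × $147.57 = $21,654,421.80.
EBIT = $21,654,421.80 − $7,190,800 = $14,463,621.80.
Interest = $4,322,500.00, so EBIT − I = $10,141,121.80.
DCL = total CM / (EBIT − I) = $21,654,421.80 / $10,141,121.80 = 2.1353.
EPS therefore changes by 2.1353 × (+11.2%) = +23.9%.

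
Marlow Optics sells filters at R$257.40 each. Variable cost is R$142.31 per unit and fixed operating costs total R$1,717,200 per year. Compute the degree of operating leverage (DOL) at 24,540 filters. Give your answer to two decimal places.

At 24,540 units, contribution = 24,540 × R$115.09 = R$2,824,308.60.
EBIT = R$2,824,308.60 − R$1,717,200 = R$1,107,108.60.
Degree of operating leverage = R$2,824,308.60 / R$1,107,108.60 = 2.5511.

2.55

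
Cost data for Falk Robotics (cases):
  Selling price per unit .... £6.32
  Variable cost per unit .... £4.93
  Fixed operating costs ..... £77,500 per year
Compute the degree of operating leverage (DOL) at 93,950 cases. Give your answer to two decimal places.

Contribution at this volume is 93,950 × £1.39 = £130,590.50.
Operating income = contribution − fixed costs = £130,590.50 − £77,500 = £53,090.50.
Degree of operating leverage = £130,590.50 / £53,090.50 = 2.4598.

2.46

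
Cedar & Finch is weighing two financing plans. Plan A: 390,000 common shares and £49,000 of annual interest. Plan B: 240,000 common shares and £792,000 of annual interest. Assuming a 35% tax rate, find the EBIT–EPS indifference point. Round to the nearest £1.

Set EPS_A = EPS_B: (EBIT − £49,000)(1 − 0.35) ÷ 390,000 = (EBIT − £792,000)(1 − 0.35) ÷ 240,000.
The (1 − t) factor cancels: (EBIT − 49,000) × 240,000 = (EBIT − 792,000) × 390,000.
EBIT × (390,000 − 240,000) = 792,000 × 390,000 − 49,000 × 240,000 = 297,120,000,000, so EBIT = 297,120,000,000 ÷ 150,000 = 1,980,800.00.

£1,980,800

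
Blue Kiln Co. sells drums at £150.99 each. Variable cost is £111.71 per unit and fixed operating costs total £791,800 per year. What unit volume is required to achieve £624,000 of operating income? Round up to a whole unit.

Unit CM = price − variable cost = £150.99 − £111.71 = £39.28.
Units = (FC + target) / CM = (£791,800 + £624,000) / £39.28 = 36,043.79, so 36,044 drums.

36,044 drums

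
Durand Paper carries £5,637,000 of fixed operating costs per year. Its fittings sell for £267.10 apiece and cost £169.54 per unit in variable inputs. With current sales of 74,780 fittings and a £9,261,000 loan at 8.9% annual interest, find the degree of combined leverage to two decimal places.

At 74,780 units, contribution = 74,780 × £97.56 = £7,295,536.80.
EBIT = £7,295,536.80 − £5,637,000 = £1,658,536.80. Interest = £824,229.00.
DOL = £7,295,536.80 ÷ £1,658,536.80 = 4.3988; DFL = £1,658,536.80 ÷ £834,307.80 = 1.9879.
Combined leverage = 4.3988 × 1.9879 = 8.7444.

8.74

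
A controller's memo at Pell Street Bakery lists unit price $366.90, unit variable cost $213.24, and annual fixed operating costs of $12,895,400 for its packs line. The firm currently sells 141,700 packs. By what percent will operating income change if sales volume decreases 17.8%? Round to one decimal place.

Total contribution margin = 141,700 × $153.66 = $21,773,622.00.
EBIT = $21,773,622.00 − $12,895,400 = $8,878,222.00.
So DOL = total CM / EBIT = $21,773,622.00 / $8,878,222.00 = 2.4525.
%ΔEBIT = DOL × %ΔSales = 2.4525 × -17.8% = -43.7%.

-43.7%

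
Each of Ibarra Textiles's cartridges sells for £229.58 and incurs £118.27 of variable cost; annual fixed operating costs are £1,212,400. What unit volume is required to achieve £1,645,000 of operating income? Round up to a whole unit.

Each unit contributes £229.58 − £118.27 = £111.31.
Need Q such that Q × £111.31 − £1,212,400 = £1,645,000, i.e. Q = £2,857,400 / £111.31 = 25,670.65 → 25,671.

25,671 cartridges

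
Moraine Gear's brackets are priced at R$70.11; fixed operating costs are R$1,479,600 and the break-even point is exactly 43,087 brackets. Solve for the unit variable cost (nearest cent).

R$35.77

At break-even, FC = Q × (P − VC), so P − VC = R$1,479,600 ÷ 43,087 = R$34.3398.
Hence VC = price − CM = R$70.11 − R$34.3398 = R$35.77.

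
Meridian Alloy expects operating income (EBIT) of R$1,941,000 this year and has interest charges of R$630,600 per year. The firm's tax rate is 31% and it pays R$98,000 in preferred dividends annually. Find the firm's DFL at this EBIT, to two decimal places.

Annual interest charges come to R$630,600.00.
Pre-tax preferred-dividend burden = R$98,000 ÷ (1 − 0.31) = R$142,028.99.
DFL = EBIT ÷ [EBIT − I − D_p/(1−t)] = R$1,941,000 ÷ [R$1,941,000 − R$630,600.00 − R$142,028.99] = R$1,941,000 ÷ R$1,168,371.01 = 1.6613.

1.66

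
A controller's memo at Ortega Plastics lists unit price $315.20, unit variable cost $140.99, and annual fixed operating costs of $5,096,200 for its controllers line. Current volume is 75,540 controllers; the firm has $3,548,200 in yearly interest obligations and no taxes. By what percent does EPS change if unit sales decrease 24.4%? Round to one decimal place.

-71.1%

Total contribution margin = 75,540 × $174.21 = $13,159,823.40.
EBIT = $13,159,823.40 − $5,096,200 = $8,063,623.40.
Interest = $3,548,200.00, so EBIT − I = $4,515,423.40.
DCL = total CM / (EBIT − I) = $13,159,823.40 / $4,515,423.40 = 2.9144.
EPS therefore changes by 2.9144 × (-24.4%) = -71.1%.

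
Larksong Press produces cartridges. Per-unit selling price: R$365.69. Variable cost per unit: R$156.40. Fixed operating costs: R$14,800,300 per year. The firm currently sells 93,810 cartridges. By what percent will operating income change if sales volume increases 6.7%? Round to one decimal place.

Total contribution margin = 93,810 × R$209.29 = R$19,633,494.90.
Subtracting fixed costs: EBIT = R$19,633,494.90 − R$14,800,300 = R$4,833,194.90.
Degree of operating leverage = R$19,633,494.90 / R$4,833,194.90 = 4.0622.
%ΔEBIT = DOL × %ΔSales = 4.0622 × +6.7% = +27.2%.

+27.2%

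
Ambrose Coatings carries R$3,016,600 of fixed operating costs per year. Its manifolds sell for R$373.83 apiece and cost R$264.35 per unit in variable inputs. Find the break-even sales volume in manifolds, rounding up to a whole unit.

27,554 manifolds

Unit CM = price − variable cost = R$373.83 − R$264.35 = R$109.48.
Break-even volume = fixed costs ÷ CM per unit = R$3,016,600 ÷ R$109.48 = 27,553.89, so 27,554 manifolds.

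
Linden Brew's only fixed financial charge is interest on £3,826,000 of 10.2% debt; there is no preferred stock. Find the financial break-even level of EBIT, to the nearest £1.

Annual interest = 10.2% × £3,826,000 = £390,252.00.
Without preferred stock the financial break-even is simply EBIT = interest = £390,252.00.

£390,252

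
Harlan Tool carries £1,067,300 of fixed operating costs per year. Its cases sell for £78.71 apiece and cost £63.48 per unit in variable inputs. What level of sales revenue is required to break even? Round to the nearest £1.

CM per unit = £78.71 − £63.48 = £15.23; CM ratio = £15.23 / £78.71 = 0.1935.
Break-even sales = FC ÷ CM ratio = £1,067,300 × £78.71 / £15.23 = £5,515,902.

£5,515,902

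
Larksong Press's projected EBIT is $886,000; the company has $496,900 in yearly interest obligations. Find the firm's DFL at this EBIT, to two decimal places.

Interest = $496,900.00.
DFL = EBIT ÷ (EBIT − I) = $886,000 ÷ ($886,000 − $496,900.00) = $886,000 ÷ $389,100.00 = 2.2770.

2.28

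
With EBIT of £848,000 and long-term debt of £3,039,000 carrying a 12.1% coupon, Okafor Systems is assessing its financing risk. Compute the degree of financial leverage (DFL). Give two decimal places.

Interest = £367,719.00.
DFL = EBIT ÷ (EBIT − I) = £848,000 ÷ (£848,000 − £367,719.00) = £848,000 ÷ £480,281.00 = 1.7656.

1.77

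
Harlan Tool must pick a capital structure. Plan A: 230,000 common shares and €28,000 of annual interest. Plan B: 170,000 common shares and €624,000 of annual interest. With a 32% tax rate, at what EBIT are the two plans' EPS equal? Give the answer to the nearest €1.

€2,312,667

At indifference, (EBIT − 28,000)(1 − t)/230,000 = (EBIT − 624,000)(1 − t)/170,000.
Cancelling (1 − t) and cross-multiplying: 170,000·(EBIT − 28,000) = 230,000·(EBIT − 624,000).
EBIT × (230,000 − 170,000) = 624,000 × 230,000 − 28,000 × 170,000 = 138,760,000,000, so EBIT = 138,760,000,000 ÷ 60,000 = 2,312,666.67.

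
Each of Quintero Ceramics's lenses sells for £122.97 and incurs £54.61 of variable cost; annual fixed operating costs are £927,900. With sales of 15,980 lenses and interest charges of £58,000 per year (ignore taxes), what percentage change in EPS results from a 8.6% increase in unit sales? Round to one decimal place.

Total contribution margin = 15,980 × £68.36 = £1,092,392.80.
Operating income = contribution − fixed costs = £1,092,392.80 − £927,900 = £164,492.80.
Interest = £58,000.00, so EBIT − I = £106,492.80.
Degree of combined leverage = contribution ÷ (EBIT − I) = £1,092,392.80 ÷ £106,492.80 = 10.2579.
%ΔEPS = DCL × %ΔSales = 10.2579 × +8.6% = +88.2%.

+88.2%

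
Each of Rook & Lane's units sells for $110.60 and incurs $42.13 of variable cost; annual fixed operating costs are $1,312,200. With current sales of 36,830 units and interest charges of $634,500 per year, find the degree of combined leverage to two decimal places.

4.39

At 36,830 units, contribution = 36,830 × $68.47 = $2,521,750.10.
Operating income = contribution − fixed costs = $2,521,750.10 − $1,312,200 = $1,209,550.10. Interest = $634,500.00.
DOL = $2,521,750.10 ÷ $1,209,550.10 = 2.0849; DFL = $1,209,550.10 ÷ $575,050.10 = 2.1034.
DCL = DOL × DFL = 2.0849 × 2.1034 = 4.3854.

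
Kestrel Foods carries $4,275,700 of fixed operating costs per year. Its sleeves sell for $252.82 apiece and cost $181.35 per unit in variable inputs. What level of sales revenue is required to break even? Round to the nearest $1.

$15,124,982

Contribution margin per unit = $252.82 − $181.35 = $71.47, a CM ratio of $71.47 ÷ $252.82 = 0.2827.
Break-even sales = FC ÷ CM ratio = $4,275,700 × $252.82 / $71.47 = $15,124,982.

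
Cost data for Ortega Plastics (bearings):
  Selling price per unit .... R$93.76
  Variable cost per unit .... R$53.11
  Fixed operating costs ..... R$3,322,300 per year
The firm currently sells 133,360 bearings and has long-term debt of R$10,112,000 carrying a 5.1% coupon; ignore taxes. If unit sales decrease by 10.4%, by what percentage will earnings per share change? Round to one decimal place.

At 133,360 units, contribution = 133,360 × R$40.65 = R$5,421,084.00.
Operating income = contribution − fixed costs = R$5,421,084.00 − R$3,322,300 = R$2,098,784.00.
After interest of R$515,712.00, pre-tax earnings = R$1,583,072.00.
DCL = total CM / (EBIT − I) = R$5,421,084.00 / R$1,583,072.00 = 3.4244.
%ΔEPS = DCL × %ΔSales = 3.4244 × -10.4% = -35.6%.

-35.6%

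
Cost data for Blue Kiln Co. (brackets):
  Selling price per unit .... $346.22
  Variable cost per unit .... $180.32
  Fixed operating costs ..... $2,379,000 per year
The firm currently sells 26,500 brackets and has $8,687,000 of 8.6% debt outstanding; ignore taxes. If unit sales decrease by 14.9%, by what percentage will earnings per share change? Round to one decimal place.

At 26,500 units, contribution = 26,500 × $165.90 = $4,396,350.00.
Subtracting fixed costs: EBIT = $4,396,350.00 − $2,379,000 = $2,017,350.00.
After interest of $747,082.00, pre-tax earnings = $1,270,268.00.
DCL = total CM / (EBIT − I) = $4,396,350.00 / $1,270,268.00 = 3.4610.
%ΔEPS = DCL × %ΔSales = 3.4610 × -14.9% = -51.6%.

-51.6%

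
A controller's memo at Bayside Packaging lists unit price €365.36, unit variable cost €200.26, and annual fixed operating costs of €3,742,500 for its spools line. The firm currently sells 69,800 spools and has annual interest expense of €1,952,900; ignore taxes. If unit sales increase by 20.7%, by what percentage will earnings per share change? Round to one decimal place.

At 69,800 units, contribution = 69,800 × €165.10 = €11,523,980.00.
Operating income = contribution − fixed costs = €11,523,980.00 − €3,742,500 = €7,781,480.00.
After interest of €1,952,900.00, pre-tax earnings = €5,828,580.00.
Degree of combined leverage = contribution ÷ (EBIT − I) = €11,523,980.00 ÷ €5,828,580.00 = 1.9772.
EPS therefore changes by 1.9772 × (+20.7%) = +40.9%.

+40.9%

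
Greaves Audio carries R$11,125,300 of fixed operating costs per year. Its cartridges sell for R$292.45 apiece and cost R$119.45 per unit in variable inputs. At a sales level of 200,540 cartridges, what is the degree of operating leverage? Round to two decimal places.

1.47

Total contribution margin = 200,540 × R$173.00 = R$34,693,420.00.
EBIT = R$34,693,420.00 − R$11,125,300 = R$23,568,120.00.
So DOL = total CM / EBIT = R$34,693,420.00 / R$23,568,120.00 = 1.4720.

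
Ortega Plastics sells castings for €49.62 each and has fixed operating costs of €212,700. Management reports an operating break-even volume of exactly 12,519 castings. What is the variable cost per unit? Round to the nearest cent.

€32.63

At break-even, FC = Q × (P − VC), so P − VC = €212,700 ÷ 12,519 = €16.9902.
Variable cost per unit = €49.62 − €16.9902 = €32.63.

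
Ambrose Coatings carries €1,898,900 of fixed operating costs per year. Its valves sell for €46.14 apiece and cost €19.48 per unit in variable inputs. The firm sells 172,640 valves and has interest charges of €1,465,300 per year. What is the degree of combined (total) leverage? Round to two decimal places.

Total contribution margin = 172,640 × €26.66 = €4,602,582.40.
Operating income = contribution − fixed costs = €4,602,582.40 − €1,898,900 = €2,703,682.40. Interest = €1,465,300.00.
DOL = €4,602,582.40 ÷ €2,703,682.40 = 1.7023; DFL = €2,703,682.40 ÷ €1,238,382.40 = 2.1832.
DCL = DOL × DFL = 1.7023 × 2.1832 = 3.7165.

3.72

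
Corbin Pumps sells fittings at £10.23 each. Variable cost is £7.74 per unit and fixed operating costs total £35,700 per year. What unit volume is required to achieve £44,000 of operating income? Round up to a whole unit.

Each unit contributes £10.23 − £7.74 = £2.49.
Required volume = (fixed costs + target profit) ÷ CM = (£35,700 + £44,000) ÷ £2.49 = 32,008.03, so 32,009 fittings.

32,009 fittings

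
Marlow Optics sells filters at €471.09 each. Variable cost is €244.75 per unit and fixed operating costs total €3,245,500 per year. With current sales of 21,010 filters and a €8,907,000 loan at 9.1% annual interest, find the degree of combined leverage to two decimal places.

Total contribution margin = 21,010 × €226.34 = €4,755,403.40.
Operating income = contribution − fixed costs = €4,755,403.40 − €3,245,500 = €1,509,903.40. Interest = €810,537.00, so EBIT − I = €699,366.40.
DCL = contribution ÷ (EBIT − I) = €4,755,403.40 ÷ €699,366.40 = 6.7996.

6.80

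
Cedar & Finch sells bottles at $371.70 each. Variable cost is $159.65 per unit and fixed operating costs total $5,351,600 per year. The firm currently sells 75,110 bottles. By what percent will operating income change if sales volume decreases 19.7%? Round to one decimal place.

Total contribution margin = 75,110 × $212.05 = $15,927,075.50.
EBIT = $15,927,075.50 − $5,351,600 = $10,575,475.50.
Degree of operating leverage = $15,927,075.50 / $10,575,475.50 = 1.5060.
Operating income changes by 1.5060 × -19.7% = -29.7%.

-29.7%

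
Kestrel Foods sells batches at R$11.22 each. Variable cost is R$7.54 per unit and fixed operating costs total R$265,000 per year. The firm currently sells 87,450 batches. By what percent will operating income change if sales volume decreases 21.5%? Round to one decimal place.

-121.8%

At 87,450 units, contribution = 87,450 × R$3.68 = R$321,816.00.
Subtracting fixed costs: EBIT = R$321,816.00 − R$265,000 = R$56,816.00.
So DOL = total CM / EBIT = R$321,816.00 / R$56,816.00 = 5.6642.
So EBIT moves 5.6642 × (-21.5%) = -121.8%.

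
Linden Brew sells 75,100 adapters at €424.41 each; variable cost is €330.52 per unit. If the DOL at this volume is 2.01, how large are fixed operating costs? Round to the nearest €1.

€3,543,110

Total contribution margin = 75,100 × €93.89 = €7,051,139.00.
DOL = contribution / EBIT, so EBIT = €7,051,139.00 / 2.01 = €3,508,029.35.
Fixed costs = CM − EBIT = €7,051,139.00 − €3,508,029.35 = €3,543,110.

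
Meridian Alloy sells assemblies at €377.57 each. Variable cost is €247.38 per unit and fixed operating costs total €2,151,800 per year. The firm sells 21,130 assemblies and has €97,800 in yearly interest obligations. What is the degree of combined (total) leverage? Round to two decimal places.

5.49

Total contribution margin = 21,130 × €130.19 = €2,750,914.70.
Subtracting fixed costs: EBIT = €2,750,914.70 − €2,151,800 = €599,114.70. Interest = €97,800.00, so EBIT − I = €501,314.70.
DCL = contribution ÷ (EBIT − I) = €2,750,914.70 ÷ €501,314.70 = 5.4874.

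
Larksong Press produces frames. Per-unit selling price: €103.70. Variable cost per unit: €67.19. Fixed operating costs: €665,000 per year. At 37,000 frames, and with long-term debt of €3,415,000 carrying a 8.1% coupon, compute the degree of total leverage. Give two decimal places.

Total contribution margin = 37,000 × €36.51 = €1,350,870.00.
EBIT = €1,350,870.00 − €665,000 = €685,870.00. Interest = €276,615.00, so EBIT − I = €409,255.00.
DCL = contribution ÷ (EBIT − I) = €1,350,870.00 ÷ €409,255.00 = 3.3008.

3.30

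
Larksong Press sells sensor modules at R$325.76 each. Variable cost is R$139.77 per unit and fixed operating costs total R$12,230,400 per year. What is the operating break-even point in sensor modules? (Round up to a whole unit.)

Unit CM = price − variable cost = R$325.76 − R$139.77 = R$185.99.
Break-even Q = R$12,230,400 / R$185.99 = 65,758.37 → 65,759 sensor modules.

65,759 sensor modules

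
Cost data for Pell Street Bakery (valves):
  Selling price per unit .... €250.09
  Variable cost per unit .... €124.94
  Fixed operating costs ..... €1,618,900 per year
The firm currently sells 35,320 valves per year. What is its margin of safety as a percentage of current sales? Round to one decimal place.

Contribution margin per unit = €250.09 − €124.94 = €125.15. Break-even units = €1,618,900 ÷ €125.15 = 12,935.68; break-even revenue = 12,935.68 × €250.09 = €3,235,083.51.
Current sales = 35,320 × €250.09 = €8,833,178.80.
Margin of safety = (€8,833,178.80 − €3,235,083.51) ÷ €8,833,178.80 = 63.4%.

63.4%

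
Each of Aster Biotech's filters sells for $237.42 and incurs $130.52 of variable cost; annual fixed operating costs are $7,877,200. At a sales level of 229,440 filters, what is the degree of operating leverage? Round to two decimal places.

At 229,440 units, contribution = 229,440 × $106.90 = $24,527,136.00.
EBIT = $24,527,136.00 − $7,877,200 = $16,649,936.00.
DOL = contribution ÷ EBIT = $24,527,136.00 ÷ $16,649,936.00 = 1.4731.

1.47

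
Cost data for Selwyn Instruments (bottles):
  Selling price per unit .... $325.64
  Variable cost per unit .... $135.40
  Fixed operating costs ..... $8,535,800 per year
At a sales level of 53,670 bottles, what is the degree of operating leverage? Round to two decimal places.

6.10

At 53,670 units, contribution = 53,670 × $190.24 = $10,210,180.80.
Subtracting fixed costs: EBIT = $10,210,180.80 − $8,535,800 = $1,674,380.80.
DOL = contribution ÷ EBIT = $10,210,180.80 ÷ $1,674,380.80 = 6.0979.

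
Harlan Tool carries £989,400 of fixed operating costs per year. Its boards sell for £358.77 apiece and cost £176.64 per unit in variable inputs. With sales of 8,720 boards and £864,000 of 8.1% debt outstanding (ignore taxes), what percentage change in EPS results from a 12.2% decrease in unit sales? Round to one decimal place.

-36.6%

Contribution at this volume is 8,720 × £182.13 = £1,588,173.60.
Operating income = contribution − fixed costs = £1,588,173.60 − £989,400 = £598,773.60.
Interest = £69,984.00, so EBIT − I = £528,789.60.
Degree of combined leverage = contribution ÷ (EBIT − I) = £1,588,173.60 ÷ £528,789.60 = 3.0034.
EPS therefore changes by 3.0034 × (-12.2%) = -36.6%.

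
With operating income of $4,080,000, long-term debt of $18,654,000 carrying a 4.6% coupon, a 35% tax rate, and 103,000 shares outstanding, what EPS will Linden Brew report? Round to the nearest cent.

Interest = $858,084.00, so EBT = $4,080,000 − $858,084.00 = $3,221,916.00.
Net income = $3,221,916.00 × (1 − 0.35) = $2,094,245.40.
EPS = $2,094,245.40 ÷ 103,000 = $20.33.

$20.33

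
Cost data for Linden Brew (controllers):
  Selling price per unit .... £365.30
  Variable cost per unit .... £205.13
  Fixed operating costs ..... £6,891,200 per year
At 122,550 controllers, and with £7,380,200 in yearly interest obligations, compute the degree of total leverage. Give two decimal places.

Total contribution margin = 122,550 × £160.17 = £19,628,833.50.
EBIT = £19,628,833.50 − £6,891,200 = £12,737,633.50. Interest = £7,380,200.00, so EBIT − I = £5,357,433.50.
Degree of total leverage = total CM / (EBIT − interest) = £19,628,833.50 / £5,357,433.50 = 3.6639.

3.66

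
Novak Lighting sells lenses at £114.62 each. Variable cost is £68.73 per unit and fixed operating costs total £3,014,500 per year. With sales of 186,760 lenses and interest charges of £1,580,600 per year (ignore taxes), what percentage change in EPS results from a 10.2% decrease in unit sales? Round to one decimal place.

Contribution at this volume is 186,760 × £45.89 = £8,570,416.40.
EBIT = £8,570,416.40 − £3,014,500 = £5,555,916.40.
After interest of £1,580,600.00, pre-tax earnings = £3,975,316.40.
DCL = total CM / (EBIT − I) = £8,570,416.40 / £3,975,316.40 = 2.1559.
%ΔEPS = DCL × %ΔSales = 2.1559 × -10.2% = -22.0%.

-22.0%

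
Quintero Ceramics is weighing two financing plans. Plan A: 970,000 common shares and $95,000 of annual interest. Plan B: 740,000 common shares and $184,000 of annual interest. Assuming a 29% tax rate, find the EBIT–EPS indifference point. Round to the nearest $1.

Set EPS_A = EPS_B: (EBIT − $95,000)(1 − 0.29) ÷ 970,000 = (EBIT − $184,000)(1 − 0.29) ÷ 740,000.
The (1 − t) factor cancels: (EBIT − 95,000) × 740,000 = (EBIT − 184,000) × 970,000.
Solving, EBIT = (184,000·970,000 − 95,000·740,000) / (970,000 − 740,000) = 108,180,000,000 / 230,000 = 470,347.83.

$470,348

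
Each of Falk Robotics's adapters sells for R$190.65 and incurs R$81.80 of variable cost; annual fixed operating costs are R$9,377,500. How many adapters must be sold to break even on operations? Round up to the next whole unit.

86,151 adapters

Unit CM = price − variable cost = R$190.65 − R$81.80 = R$108.85.
Break-even volume = fixed costs ÷ CM per unit = R$9,377,500 ÷ R$108.85 = 86,150.67, so 86,151 adapters.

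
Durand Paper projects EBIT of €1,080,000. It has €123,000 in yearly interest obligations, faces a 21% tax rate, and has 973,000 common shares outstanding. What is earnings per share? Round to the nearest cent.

€0.78

Interest = €123,000.00, so EBT = €1,080,000 − €123,000.00 = €957,000.00.
Net income = €957,000.00 × (1 − 0.21) = €756,030.00.
EPS = €756,030.00 ÷ 973,000 = €0.78.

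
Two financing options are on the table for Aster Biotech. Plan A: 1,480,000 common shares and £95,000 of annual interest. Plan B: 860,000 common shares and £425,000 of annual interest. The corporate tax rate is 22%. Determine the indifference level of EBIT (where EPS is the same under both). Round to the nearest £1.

Set EPS_A = EPS_B: (EBIT − £95,000)(1 − 0.22) ÷ 1,480,000 = (EBIT − £425,000)(1 − 0.22) ÷ 860,000.
The (1 − t) factor cancels: (EBIT − 95,000) × 860,000 = (EBIT − 425,000) × 1,480,000.
Solving, EBIT = (425,000·1,480,000 − 95,000·860,000) / (1,480,000 − 860,000) = 547,300,000,000 / 620,000 = 882,741.94.

£882,742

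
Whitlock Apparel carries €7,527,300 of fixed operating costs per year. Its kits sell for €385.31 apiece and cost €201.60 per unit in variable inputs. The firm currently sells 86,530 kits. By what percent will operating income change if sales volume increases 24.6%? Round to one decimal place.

Total contribution margin = 86,530 × €183.71 = €15,896,426.30.
Operating income = contribution − fixed costs = €15,896,426.30 − €7,527,300 = €8,369,126.30.
So DOL = total CM / EBIT = €15,896,426.30 / €8,369,126.30 = 1.8994.
So EBIT moves 1.8994 × (+24.6%) = +46.7%.

+46.7%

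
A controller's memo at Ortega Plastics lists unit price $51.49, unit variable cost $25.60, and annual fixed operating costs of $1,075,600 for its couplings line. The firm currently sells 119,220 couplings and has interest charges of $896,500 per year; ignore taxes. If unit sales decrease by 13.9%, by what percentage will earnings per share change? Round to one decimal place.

-38.5%

Total contribution margin = 119,220 × $25.89 = $3,086,605.80.
EBIT = $3,086,605.80 − $1,075,600 = $2,011,005.80.
After interest of $896,500.00, pre-tax earnings = $1,114,505.80.
DCL = total CM / (EBIT − I) = $3,086,605.80 / $1,114,505.80 = 2.7695.
EPS therefore changes by 2.7695 × (-13.9%) = -38.5%.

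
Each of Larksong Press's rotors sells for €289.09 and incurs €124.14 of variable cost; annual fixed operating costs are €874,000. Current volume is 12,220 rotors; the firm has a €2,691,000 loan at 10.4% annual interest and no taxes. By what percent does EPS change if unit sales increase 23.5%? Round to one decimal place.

Contribution at this volume is 12,220 × €164.95 = €2,015,689.00.
Subtracting fixed costs: EBIT = €2,015,689.00 − €874,000 = €1,141,689.00.
Interest = €279,864.00, so EBIT − I = €861,825.00.
DCL = total CM / (EBIT − I) = €2,015,689.00 / €861,825.00 = 2.3389.
EPS therefore changes by 2.3389 × (+23.5%) = +55.0%.

+55.0%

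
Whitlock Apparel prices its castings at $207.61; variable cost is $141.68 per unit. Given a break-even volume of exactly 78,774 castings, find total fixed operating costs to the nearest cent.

Contribution margin per unit = $207.61 − $141.68 = $65.93.
Fixed costs = break-even units × CM = 78,774 × $65.93 = $5,193,569.82.

$5,193,569.82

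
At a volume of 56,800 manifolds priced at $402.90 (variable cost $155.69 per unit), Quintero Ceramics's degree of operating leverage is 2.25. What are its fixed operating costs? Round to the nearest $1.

$7,800,849

At 56,800 units, contribution = 56,800 × $247.21 = $14,041,528.00.
Since DOL = CM ÷ EBIT, EBIT = $14,041,528.00 ÷ 2.25 = $6,240,679.11.
And FC = contribution − EBIT = $14,041,528.00 − $6,240,679.11 = $7,800,849.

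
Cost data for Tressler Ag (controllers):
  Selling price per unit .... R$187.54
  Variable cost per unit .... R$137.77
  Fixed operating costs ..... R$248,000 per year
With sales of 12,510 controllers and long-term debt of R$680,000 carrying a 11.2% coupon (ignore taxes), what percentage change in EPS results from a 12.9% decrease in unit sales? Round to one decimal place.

-26.9%

Total contribution margin = 12,510 × R$49.77 = R$622,622.70.
EBIT = R$622,622.70 − R$248,000 = R$374,622.70.
Interest = R$76,160.00, so EBIT − I = R$298,462.70.
Degree of combined leverage = contribution ÷ (EBIT − I) = R$622,622.70 ÷ R$298,462.70 = 2.0861.
EPS therefore changes by 2.0861 × (-12.9%) = -26.9%.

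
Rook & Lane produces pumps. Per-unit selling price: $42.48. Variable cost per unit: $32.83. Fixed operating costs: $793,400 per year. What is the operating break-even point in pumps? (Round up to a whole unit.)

82,218 pumps

Each unit contributes $42.48 − $32.83 = $9.65.
Break-even Q = $793,400 / $9.65 = 82,217.62 → 82,218 pumps.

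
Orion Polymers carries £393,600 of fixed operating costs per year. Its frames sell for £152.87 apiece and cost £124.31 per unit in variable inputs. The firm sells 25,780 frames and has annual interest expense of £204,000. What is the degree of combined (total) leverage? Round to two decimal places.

5.31

Total contribution margin = 25,780 × £28.56 = £736,276.80.
Subtracting fixed costs: EBIT = £736,276.80 − £393,600 = £342,676.80. Interest = £204,000.00, so EBIT − I = £138,676.80.
DCL = contribution ÷ (EBIT − I) = £736,276.80 ÷ £138,676.80 = 5.3093.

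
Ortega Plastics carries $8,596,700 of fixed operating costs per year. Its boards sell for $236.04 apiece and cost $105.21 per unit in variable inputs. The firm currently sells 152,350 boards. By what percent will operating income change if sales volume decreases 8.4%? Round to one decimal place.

-14.8%

Contribution at this volume is 152,350 × $130.83 = $19,931,950.50.
Operating income = contribution − fixed costs = $19,931,950.50 − $8,596,700 = $11,335,250.50.
Degree of operating leverage = $19,931,950.50 / $11,335,250.50 = 1.7584.
%ΔEBIT = DOL × %ΔSales = 1.7584 × -8.4% = -14.8%.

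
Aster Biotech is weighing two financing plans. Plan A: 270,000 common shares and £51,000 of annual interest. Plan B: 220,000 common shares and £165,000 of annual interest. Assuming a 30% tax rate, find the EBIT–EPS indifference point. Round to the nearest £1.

£666,600

At indifference, (EBIT − 51,000)(1 − t)/270,000 = (EBIT − 165,000)(1 − t)/220,000.
Cancelling (1 − t) and cross-multiplying: 220,000·(EBIT − 51,000) = 270,000·(EBIT − 165,000).
Solving, EBIT = (165,000·270,000 − 51,000·220,000) / (270,000 − 220,000) = 33,330,000,000 / 50,000 = 666,600.00.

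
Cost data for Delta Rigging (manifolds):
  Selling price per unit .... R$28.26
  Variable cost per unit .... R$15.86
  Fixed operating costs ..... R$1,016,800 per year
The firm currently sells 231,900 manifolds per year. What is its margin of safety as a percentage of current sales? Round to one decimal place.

64.6%

Each unit contributes R$28.26 − R$15.86 = R$12.40. Break-even units = R$1,016,800 ÷ R$12.40 = 82,000.00; break-even revenue = 82,000.00 × R$28.26 = R$2,317,320.00.
Actual sales revenue = 231,900 × R$28.26 = R$6,553,494.00.
Margin of safety = (R$6,553,494.00 − R$2,317,320.00) ÷ R$6,553,494.00 = 64.6%.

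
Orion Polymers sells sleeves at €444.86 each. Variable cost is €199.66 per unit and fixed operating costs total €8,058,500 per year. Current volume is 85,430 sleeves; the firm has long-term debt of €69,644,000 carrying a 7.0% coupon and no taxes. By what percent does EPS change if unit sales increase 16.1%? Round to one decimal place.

Total contribution margin = 85,430 × €245.20 = €20,947,436.00.
Operating income = contribution − fixed costs = €20,947,436.00 − €8,058,500 = €12,888,936.00.
Interest = €4,875,080.00, so EBIT − I = €8,013,856.00.
Degree of combined leverage = contribution ÷ (EBIT − I) = €20,947,436.00 ÷ €8,013,856.00 = 2.6139.
EPS therefore changes by 2.6139 × (+16.1%) = +42.1%.

+42.1%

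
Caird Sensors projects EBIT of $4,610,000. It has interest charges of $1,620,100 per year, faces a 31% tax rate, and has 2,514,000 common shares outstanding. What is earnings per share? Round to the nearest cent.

$0.82

Pre-tax income = $4,610,000 − $1,620,100.00 = $2,989,900.00.
After tax at 31%: net income = $2,989,900.00 × 0.69 = $2,063,031.00.
Per share: $2,063,031.00 / 2,514,000 shares = $0.82.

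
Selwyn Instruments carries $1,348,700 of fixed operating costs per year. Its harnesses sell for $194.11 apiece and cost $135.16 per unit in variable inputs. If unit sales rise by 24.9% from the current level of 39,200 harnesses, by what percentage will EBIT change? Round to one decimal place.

+59.8%

Contribution at this volume is 39,200 × $58.95 = $2,310,840.00.
EBIT = $2,310,840.00 − $1,348,700 = $962,140.00.
So DOL = total CM / EBIT = $2,310,840.00 / $962,140.00 = 2.4018.
So EBIT moves 2.4018 × (+24.9%) = +59.8%.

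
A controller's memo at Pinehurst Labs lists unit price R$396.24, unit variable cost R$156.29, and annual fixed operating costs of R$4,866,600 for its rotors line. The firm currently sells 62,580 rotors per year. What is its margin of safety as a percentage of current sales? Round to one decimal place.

67.6%

Each unit contributes R$396.24 − R$156.29 = R$239.95. Break-even units = R$4,866,600 ÷ R$239.95 = 20,281.73; break-even revenue = 20,281.73 × R$396.24 = R$8,036,430.86.
Current sales = 62,580 × R$396.24 = R$24,796,699.20.
Margin of safety = (R$24,796,699.20 − R$8,036,430.86) ÷ R$24,796,699.20 = 67.6%.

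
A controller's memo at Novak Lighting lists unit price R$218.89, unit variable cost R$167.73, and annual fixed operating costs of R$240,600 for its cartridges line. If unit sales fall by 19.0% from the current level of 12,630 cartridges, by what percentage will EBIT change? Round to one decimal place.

-30.3%

Contribution at this volume is 12,630 × R$51.16 = R$646,150.80.
Operating income = contribution − fixed costs = R$646,150.80 − R$240,600 = R$405,550.80.
Degree of operating leverage = R$646,150.80 / R$405,550.80 = 1.5933.
Operating income changes by 1.5933 × -19.0% = -30.3%.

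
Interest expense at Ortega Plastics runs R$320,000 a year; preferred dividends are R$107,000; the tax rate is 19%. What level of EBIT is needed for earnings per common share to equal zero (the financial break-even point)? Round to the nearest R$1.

R$452,099

Grossing the preferred dividend up to pre-tax terms: R$107,000 / (1 − 0.19) = R$132,098.77.
Financial break-even EBIT = interest + D_p ÷ (1 − t) = R$320,000 + R$132,098.77 = R$452,098.77.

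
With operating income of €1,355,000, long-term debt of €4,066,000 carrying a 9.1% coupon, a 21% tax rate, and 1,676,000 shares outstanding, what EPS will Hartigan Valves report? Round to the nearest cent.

€0.46

Pre-tax income = €1,355,000 − €370,006.00 = €984,994.00.
After tax at 21%: net income = €984,994.00 × 0.79 = €778,145.26.
Per share: €778,145.26 / 1,676,000 shares = €0.46.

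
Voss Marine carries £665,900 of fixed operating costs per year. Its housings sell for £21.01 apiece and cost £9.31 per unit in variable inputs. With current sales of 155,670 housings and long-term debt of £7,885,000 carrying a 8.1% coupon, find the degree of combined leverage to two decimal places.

3.52

Contribution at this volume is 155,670 × £11.70 = £1,821,339.00.
EBIT = £1,821,339.00 − £665,900 = £1,155,439.00. Interest = £638,685.00, so EBIT − I = £516,754.00.
DCL = contribution ÷ (EBIT − I) = £1,821,339.00 ÷ £516,754.00 = 3.5246.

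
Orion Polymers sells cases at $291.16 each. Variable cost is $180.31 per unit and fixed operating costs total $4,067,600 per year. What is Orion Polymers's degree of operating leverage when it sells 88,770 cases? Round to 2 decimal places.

Total contribution margin = 88,770 × $110.85 = $9,840,154.50.
Subtracting fixed costs: EBIT = $9,840,154.50 − $4,067,600 = $5,772,554.50.
DOL = contribution ÷ EBIT = $9,840,154.50 ÷ $5,772,554.50 = 1.7046.

1.70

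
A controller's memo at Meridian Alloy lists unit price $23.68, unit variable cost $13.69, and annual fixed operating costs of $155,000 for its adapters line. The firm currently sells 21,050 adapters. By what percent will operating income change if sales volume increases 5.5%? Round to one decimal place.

+20.9%

At 21,050 units, contribution = 21,050 × $9.99 = $210,289.50.
EBIT = $210,289.50 − $155,000 = $55,289.50.
So DOL = total CM / EBIT = $210,289.50 / $55,289.50 = 3.8034.
%ΔEBIT = DOL × %ΔSales = 3.8034 × +5.5% = +20.9%.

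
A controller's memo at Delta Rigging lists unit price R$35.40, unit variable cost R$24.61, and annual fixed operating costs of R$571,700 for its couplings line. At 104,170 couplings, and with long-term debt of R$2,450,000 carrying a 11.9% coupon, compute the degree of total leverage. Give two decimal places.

4.31

At 104,170 units, contribution = 104,170 × R$10.79 = R$1,123,994.30.
Subtracting fixed costs: EBIT = R$1,123,994.30 − R$571,700 = R$552,294.30. Interest = R$291,550.00, so EBIT − I = R$260,744.30.
DCL = contribution ÷ (EBIT − I) = R$1,123,994.30 ÷ R$260,744.30 = 4.3107.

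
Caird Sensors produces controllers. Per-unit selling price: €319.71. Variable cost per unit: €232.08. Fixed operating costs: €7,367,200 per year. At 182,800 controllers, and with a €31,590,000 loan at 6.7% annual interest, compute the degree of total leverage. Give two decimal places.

2.45

Contribution at this volume is 182,800 × €87.63 = €16,018,764.00.
Subtracting fixed costs: EBIT = €16,018,764.00 − €7,367,200 = €8,651,564.00. Interest = €2,116,530.00.
DOL = €16,018,764.00 ÷ €8,651,564.00 = 1.8515; DFL = €8,651,564.00 ÷ €6,535,034.00 = 1.3239.
Combined leverage = 1.8515 × 1.3239 = 2.4512.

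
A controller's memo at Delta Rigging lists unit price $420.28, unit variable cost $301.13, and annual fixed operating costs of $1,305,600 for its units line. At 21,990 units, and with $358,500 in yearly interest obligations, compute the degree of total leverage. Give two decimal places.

At 21,990 units, contribution = 21,990 × $119.15 = $2,620,108.50.
Subtracting fixed costs: EBIT = $2,620,108.50 − $1,305,600 = $1,314,508.50. Interest = $358,500.00.
DOL = $2,620,108.50 ÷ $1,314,508.50 = 1.9932; DFL = $1,314,508.50 ÷ $956,008.50 = 1.3750.
Combined leverage = 1.9932 × 1.3750 = 2.7407.

2.74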